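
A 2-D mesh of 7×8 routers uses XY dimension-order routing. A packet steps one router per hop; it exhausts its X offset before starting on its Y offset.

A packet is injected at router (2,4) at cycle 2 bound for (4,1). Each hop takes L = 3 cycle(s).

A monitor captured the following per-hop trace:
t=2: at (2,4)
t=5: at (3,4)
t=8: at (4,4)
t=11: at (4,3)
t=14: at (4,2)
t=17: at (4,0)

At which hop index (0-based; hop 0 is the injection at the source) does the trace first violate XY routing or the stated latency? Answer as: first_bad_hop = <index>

first_bad_hop = 5

check 1→ d=(1,0) cyc+3: ok
check 2→ d=(1,0) cyc+3: ok
check 3→ d=(0,-1) cyc+3: ok
check 4→ d=(0,-1) cyc+3: ok
check 5→ d=(0,-2) cyc+3: BAD: non-unit step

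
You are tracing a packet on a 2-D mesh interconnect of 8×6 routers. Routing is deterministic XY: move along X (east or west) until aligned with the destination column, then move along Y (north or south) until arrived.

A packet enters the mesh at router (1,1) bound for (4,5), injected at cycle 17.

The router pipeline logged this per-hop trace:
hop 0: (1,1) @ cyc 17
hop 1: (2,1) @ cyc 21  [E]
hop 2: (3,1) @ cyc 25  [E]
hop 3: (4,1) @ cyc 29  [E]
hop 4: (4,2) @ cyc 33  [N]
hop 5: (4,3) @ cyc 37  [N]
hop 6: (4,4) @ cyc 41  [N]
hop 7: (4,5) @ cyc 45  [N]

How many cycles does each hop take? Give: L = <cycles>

L = 4

Δcyc across hop 0→1: 21 − 17 = 4.
Per-hop latency L = Δcyc = 4.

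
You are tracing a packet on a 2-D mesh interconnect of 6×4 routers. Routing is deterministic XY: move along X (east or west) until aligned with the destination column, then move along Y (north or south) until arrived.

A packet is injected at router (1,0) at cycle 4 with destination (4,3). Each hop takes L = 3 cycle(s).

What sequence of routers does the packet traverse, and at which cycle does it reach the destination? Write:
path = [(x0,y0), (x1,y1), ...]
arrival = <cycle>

  0. router=(1,0) cycle=4 (inject)
  1. router=(2,0) cycle=7 dir=E
  2. router=(3,0) cycle=10 dir=E
  3. router=(4,0) cycle=13 dir=E
  4. router=(4,1) cycle=16 dir=N
  5. router=(4,2) cycle=19 dir=N
  6. router=(4,3) cycle=22 dir=N

path = [(1,0), (2,0), (3,0), (4,0), (4,1), (4,2), (4,3)]
arrival = 22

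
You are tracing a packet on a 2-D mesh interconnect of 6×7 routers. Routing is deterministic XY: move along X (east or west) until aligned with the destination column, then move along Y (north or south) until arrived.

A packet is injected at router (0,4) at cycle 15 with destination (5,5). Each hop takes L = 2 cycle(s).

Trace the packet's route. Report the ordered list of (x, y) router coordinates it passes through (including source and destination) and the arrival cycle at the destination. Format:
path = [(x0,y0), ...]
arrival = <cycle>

path = [(0,4), (1,4), (2,4), (3,4), (4,4), (5,4), (5,5)]
arrival = 27

src (0,4)  cyc=15
E→(1,4)  cyc=17
E→(2,4)  cyc=19
E→(3,4)  cyc=21
E→(4,4)  cyc=23
E→(5,4)  cyc=25
N→(5,5)  cyc=27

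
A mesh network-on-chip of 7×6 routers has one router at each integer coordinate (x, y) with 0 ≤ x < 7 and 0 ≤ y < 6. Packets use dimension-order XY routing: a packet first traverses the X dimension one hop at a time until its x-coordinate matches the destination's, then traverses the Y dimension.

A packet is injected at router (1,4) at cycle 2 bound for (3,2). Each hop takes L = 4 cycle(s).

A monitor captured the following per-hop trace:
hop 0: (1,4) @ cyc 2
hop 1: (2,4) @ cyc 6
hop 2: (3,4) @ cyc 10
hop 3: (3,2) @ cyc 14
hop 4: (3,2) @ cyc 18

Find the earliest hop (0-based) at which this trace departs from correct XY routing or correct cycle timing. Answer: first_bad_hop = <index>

check 1→ d=(1,0) cyc+4: ok
check 2→ d=(1,0) cyc+4: ok
check 3→ d=(0,-2) cyc+4: BAD: non-unit step

first_bad_hop = 3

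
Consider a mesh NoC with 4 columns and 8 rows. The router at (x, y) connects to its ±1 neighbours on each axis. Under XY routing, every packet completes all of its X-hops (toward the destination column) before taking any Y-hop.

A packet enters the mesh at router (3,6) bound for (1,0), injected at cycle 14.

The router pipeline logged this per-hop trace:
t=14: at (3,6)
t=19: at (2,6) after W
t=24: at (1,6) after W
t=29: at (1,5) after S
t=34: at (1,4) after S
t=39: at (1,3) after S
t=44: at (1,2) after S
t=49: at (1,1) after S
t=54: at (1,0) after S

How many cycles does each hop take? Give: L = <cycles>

cyc[1] − cyc[0] = 19 − 14 = 5.
That increment is L by definition: L = 5.

L = 5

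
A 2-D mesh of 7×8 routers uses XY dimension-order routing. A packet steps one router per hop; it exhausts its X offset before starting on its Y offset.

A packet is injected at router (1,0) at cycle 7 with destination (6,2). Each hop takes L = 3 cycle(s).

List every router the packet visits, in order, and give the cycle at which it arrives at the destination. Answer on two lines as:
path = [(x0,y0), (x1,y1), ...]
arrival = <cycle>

path = [(1,0), (2,0), (3,0), (4,0), (5,0), (6,0), (6,1), (6,2)]
arrival = 28

  0. router=(1,0) cycle=7 (inject)
  1. router=(2,0) cycle=10 dir=E
  2. router=(3,0) cycle=13 dir=E
  3. router=(4,0) cycle=16 dir=E
  4. router=(5,0) cycle=19 dir=E
  5. router=(6,0) cycle=22 dir=E
  6. router=(6,1) cycle=25 dir=N
  7. router=(6,2) cycle=28 dir=N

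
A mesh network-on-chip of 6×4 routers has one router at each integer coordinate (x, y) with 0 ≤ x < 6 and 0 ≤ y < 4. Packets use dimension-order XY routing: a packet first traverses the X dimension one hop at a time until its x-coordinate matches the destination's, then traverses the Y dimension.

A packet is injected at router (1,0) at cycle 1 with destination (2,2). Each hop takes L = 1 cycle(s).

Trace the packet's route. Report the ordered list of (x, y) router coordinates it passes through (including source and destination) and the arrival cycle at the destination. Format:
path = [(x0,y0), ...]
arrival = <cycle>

path = [(1,0), (2,0), (2,1), (2,2)]
arrival = 4

[0] x=1 y=0 t=1
[1] x=2 y=0 t=2 →E
[2] x=2 y=1 t=3 →N
[3] x=2 y=2 t=4 →N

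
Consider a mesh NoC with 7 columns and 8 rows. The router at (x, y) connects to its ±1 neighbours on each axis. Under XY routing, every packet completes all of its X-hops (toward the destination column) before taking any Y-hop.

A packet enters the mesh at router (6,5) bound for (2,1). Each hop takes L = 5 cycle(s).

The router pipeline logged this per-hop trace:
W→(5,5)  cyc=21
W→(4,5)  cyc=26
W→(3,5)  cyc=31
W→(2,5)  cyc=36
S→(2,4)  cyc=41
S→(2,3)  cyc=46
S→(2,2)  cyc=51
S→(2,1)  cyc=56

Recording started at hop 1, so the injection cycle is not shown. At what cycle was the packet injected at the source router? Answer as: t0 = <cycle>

Hop 1 reached at cycle 21; hop k is at t0 + k·L.
Subtract one hop: t0 = 21 − 5 = 16.

t0 = 16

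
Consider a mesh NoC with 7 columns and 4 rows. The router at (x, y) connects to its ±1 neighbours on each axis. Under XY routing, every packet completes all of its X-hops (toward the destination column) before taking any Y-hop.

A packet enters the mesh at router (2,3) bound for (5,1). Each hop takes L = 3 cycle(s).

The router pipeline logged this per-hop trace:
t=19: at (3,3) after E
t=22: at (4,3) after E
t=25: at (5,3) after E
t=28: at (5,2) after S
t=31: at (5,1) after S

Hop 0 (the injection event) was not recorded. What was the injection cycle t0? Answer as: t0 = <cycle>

t0 = 16

cyc[1] = 19 and cyc[k] = t0 + k·L for every k.
Therefore t0 = 19 − L = 16.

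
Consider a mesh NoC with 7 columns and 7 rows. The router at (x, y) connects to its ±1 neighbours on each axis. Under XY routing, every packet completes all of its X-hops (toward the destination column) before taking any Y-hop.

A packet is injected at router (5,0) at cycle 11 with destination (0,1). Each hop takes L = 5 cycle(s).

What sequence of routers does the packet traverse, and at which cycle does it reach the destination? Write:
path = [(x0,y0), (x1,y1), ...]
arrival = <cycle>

path = [(5,0), (4,0), (3,0), (2,0), (1,0), (0,0), (0,1)]
arrival = 41

  0. router=(5,0) cycle=11 (inject)
  1. router=(4,0) cycle=16 dir=W
  2. router=(3,0) cycle=21 dir=W
  3. router=(2,0) cycle=26 dir=W
  4. router=(1,0) cycle=31 dir=W
  5. router=(0,0) cycle=36 dir=W
  6. router=(0,1) cycle=41 dir=N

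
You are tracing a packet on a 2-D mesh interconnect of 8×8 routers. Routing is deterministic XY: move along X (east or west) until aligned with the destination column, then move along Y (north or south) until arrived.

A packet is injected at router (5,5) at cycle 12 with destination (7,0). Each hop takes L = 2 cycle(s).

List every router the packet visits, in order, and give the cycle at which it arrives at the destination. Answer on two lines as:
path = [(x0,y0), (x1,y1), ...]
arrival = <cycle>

path = [(5,5), (6,5), (7,5), (7,4), (7,3), (7,2), (7,1), (7,0)]
arrival = 26

  0. router=(5,5) cycle=12 (inject)
  1. router=(6,5) cycle=14 dir=E
  2. router=(7,5) cycle=16 dir=E
  3. router=(7,4) cycle=18 dir=S
  4. router=(7,3) cycle=20 dir=S
  5. router=(7,2) cycle=22 dir=S
  6. router=(7,1) cycle=24 dir=S
  7. router=(7,0) cycle=26 dir=S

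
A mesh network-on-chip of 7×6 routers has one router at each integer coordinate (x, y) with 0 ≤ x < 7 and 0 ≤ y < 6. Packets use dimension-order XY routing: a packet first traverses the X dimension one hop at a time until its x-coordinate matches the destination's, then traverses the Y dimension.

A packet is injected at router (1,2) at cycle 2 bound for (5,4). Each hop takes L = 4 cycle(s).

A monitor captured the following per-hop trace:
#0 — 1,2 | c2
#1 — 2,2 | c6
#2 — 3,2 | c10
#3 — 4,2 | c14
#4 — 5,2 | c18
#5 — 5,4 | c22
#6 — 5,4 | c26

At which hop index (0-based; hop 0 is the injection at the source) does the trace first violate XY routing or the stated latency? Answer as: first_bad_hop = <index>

[1] (+1,+0) / 4c ⇒ ok
[2] (+1,+0) / 4c ⇒ ok
[3] (+1,+0) / 4c ⇒ ok
[4] (+1,+0) / 4c ⇒ ok
[5] (+0,+2) / 4c ⇒ BAD: non-unit step

first_bad_hop = 5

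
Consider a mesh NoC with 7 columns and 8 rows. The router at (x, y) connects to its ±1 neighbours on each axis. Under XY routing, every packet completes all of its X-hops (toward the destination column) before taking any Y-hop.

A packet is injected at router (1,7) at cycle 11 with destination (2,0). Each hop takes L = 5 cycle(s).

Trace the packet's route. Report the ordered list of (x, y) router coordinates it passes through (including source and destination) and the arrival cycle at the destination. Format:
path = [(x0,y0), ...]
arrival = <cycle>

src (1,7)  cyc=11
E→(2,7)  cyc=16
S→(2,6)  cyc=21
S→(2,5)  cyc=26
S→(2,4)  cyc=31
S→(2,3)  cyc=36
S→(2,2)  cyc=41
S→(2,1)  cyc=46
S→(2,0)  cyc=51

path = [(1,7), (2,7), (2,6), (2,5), (2,4), (2,3), (2,2), (2,1), (2,0)]
arrival = 51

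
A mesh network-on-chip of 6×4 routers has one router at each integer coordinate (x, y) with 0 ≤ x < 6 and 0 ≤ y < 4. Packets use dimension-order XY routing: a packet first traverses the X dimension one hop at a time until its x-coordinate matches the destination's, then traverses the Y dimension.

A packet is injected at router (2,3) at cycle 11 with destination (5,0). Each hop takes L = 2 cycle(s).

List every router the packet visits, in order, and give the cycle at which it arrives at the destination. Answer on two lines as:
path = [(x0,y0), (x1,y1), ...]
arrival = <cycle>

#0 — 2,3 | c11
#1 — 3,3 | c13 | E
#2 — 4,3 | c15 | E
#3 — 5,3 | c17 | E
#4 — 5,2 | c19 | S
#5 — 5,1 | c21 | S
#6 — 5,0 | c23 | S

path = [(2,3), (3,3), (4,3), (5,3), (5,2), (5,1), (5,0)]
arrival = 23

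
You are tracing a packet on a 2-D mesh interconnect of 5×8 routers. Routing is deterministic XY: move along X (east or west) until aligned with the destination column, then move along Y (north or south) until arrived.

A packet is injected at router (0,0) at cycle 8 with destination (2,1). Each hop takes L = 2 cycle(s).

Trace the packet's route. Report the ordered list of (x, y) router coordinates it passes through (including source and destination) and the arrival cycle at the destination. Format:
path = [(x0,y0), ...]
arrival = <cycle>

[0] x=0 y=0 t=8
[1] x=1 y=0 t=10 →E
[2] x=2 y=0 t=12 →E
[3] x=2 y=1 t=14 →N

path = [(0,0), (1,0), (2,0), (2,1)]
arrival = 14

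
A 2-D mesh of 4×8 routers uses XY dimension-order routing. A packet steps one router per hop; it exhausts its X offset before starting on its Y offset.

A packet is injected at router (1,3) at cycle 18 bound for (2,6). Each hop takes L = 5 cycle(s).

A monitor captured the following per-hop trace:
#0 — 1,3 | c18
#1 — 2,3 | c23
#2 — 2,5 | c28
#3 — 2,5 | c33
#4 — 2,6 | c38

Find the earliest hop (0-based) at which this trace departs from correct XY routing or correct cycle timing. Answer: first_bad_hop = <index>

first_bad_hop = 2

  1: Δx=+1 Δy=+0 Δt=5 [ok]
  2: Δx=+0 Δy=+2 Δt=5 [BAD: non-unit step]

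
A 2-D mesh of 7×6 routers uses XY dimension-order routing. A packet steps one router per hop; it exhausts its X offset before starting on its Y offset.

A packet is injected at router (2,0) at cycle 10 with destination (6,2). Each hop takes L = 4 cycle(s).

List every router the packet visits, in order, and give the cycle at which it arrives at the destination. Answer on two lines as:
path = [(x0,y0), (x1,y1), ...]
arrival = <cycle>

#0 — 2,0 | c10
#1 — 3,0 | c14 | E
#2 — 4,0 | c18 | E
#3 — 5,0 | c22 | E
#4 — 6,0 | c26 | E
#5 — 6,1 | c30 | N
#6 — 6,2 | c34 | N

path = [(2,0), (3,0), (4,0), (5,0), (6,0), (6,1), (6,2)]
arrival = 34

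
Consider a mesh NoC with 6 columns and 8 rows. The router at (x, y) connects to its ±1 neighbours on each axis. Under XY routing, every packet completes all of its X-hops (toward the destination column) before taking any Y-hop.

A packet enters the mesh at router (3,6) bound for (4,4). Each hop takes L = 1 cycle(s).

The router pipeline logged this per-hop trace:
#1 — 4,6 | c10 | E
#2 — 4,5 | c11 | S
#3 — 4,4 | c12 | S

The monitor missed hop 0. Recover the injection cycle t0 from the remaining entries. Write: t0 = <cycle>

The first recorded entry is hop 1 at cycle 10.
Therefore t0 = 10 − L = 9.

t0 = 9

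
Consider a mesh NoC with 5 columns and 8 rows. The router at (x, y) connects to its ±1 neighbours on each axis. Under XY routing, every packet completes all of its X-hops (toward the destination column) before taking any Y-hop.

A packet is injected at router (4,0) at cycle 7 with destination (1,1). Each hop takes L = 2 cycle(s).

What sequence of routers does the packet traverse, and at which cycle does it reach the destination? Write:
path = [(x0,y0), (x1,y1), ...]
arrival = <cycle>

[0] x=4 y=0 t=7
[1] x=3 y=0 t=9 →W
[2] x=2 y=0 t=11 →W
[3] x=1 y=0 t=13 →W
[4] x=1 y=1 t=15 →N

path = [(4,0), (3,0), (2,0), (1,0), (1,1)]
arrival = 15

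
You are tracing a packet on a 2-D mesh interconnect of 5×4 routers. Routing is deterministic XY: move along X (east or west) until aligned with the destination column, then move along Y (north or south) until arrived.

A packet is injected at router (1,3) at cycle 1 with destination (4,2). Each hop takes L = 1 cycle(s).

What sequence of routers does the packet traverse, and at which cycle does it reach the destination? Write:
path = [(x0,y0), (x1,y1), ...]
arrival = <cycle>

[0] x=1 y=3 t=1
[1] x=2 y=3 t=2 →E
[2] x=3 y=3 t=3 →E
[3] x=4 y=3 t=4 →E
[4] x=4 y=2 t=5 →S

path = [(1,3), (2,3), (3,3), (4,3), (4,2)]
arrival = 5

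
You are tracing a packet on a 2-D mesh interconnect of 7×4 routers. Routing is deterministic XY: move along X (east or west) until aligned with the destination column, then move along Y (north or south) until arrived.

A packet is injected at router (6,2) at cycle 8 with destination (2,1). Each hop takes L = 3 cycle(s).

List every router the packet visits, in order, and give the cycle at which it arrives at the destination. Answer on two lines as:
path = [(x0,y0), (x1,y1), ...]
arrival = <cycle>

path = [(6,2), (5,2), (4,2), (3,2), (2,2), (2,1)]
arrival = 23

hop 0: (6,2) @ cyc 8
hop 1: (5,2) @ cyc 11  [W]
hop 2: (4,2) @ cyc 14  [W]
hop 3: (3,2) @ cyc 17  [W]
hop 4: (2,2) @ cyc 20  [W]
hop 5: (2,1) @ cyc 23  [S]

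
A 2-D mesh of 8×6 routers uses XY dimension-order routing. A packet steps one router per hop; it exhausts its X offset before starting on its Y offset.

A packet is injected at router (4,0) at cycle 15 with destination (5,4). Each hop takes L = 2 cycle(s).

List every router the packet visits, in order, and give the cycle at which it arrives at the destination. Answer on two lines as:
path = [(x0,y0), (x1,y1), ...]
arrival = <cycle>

t=15: at (4,0)
t=17: at (5,0) after E
t=19: at (5,1) after N
t=21: at (5,2) after N
t=23: at (5,3) after N
t=25: at (5,4) after N

path = [(4,0), (5,0), (5,1), (5,2), (5,3), (5,4)]
arrival = 25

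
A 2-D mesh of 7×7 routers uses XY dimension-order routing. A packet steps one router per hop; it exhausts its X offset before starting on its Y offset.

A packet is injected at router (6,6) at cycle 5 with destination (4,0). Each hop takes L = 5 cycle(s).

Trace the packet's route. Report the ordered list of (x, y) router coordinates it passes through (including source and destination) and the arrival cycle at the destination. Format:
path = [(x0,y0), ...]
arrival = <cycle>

  0. router=(6,6) cycle=5 (inject)
  1. router=(5,6) cycle=10 dir=W
  2. router=(4,6) cycle=15 dir=W
  3. router=(4,5) cycle=20 dir=S
  4. router=(4,4) cycle=25 dir=S
  5. router=(4,3) cycle=30 dir=S
  6. router=(4,2) cycle=35 dir=S
  7. router=(4,1) cycle=40 dir=S
  8. router=(4,0) cycle=45 dir=S

path = [(6,6), (5,6), (4,6), (4,5), (4,4), (4,3), (4,2), (4,1), (4,0)]
arrival = 45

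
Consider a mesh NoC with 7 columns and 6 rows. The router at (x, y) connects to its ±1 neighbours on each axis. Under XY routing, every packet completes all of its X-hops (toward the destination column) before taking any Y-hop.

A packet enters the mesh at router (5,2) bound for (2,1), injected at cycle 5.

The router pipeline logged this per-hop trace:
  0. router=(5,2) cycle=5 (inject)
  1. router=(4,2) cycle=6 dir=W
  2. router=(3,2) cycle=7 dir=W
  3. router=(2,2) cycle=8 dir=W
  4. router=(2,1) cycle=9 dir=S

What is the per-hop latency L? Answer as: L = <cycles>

L = 1

Between hops 0 and 1 the cycle counter advances 6 − 5 = 1.
That increment is L by definition: L = 1.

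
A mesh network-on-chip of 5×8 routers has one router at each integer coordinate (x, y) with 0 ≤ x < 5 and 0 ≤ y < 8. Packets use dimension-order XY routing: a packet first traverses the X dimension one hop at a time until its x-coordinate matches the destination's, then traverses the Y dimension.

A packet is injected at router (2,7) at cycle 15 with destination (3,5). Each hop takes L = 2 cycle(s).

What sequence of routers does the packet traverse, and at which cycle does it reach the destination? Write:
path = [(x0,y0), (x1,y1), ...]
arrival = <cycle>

path = [(2,7), (3,7), (3,6), (3,5)]
arrival = 21

t=15: at (2,7)
t=17: at (3,7) after E
t=19: at (3,6) after S
t=21: at (3,5) after S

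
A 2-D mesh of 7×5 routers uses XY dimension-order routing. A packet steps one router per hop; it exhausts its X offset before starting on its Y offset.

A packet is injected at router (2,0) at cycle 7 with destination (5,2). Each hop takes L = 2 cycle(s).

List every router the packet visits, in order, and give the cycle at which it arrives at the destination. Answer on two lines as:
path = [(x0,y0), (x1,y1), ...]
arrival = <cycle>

#0 — 2,0 | c7
#1 — 3,0 | c9 | E
#2 — 4,0 | c11 | E
#3 — 5,0 | c13 | E
#4 — 5,1 | c15 | N
#5 — 5,2 | c17 | N

path = [(2,0), (3,0), (4,0), (5,0), (5,1), (5,2)]
arrival = 17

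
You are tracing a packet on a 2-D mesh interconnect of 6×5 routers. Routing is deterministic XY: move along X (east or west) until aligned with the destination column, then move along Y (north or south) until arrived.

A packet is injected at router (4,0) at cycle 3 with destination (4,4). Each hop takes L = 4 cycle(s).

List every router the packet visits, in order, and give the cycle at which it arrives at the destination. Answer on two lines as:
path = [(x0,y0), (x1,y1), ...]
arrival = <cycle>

src (4,0)  cyc=3
N→(4,1)  cyc=7
N→(4,2)  cyc=11
N→(4,3)  cyc=15
N→(4,4)  cyc=19

path = [(4,0), (4,1), (4,2), (4,3), (4,4)]
arrival = 19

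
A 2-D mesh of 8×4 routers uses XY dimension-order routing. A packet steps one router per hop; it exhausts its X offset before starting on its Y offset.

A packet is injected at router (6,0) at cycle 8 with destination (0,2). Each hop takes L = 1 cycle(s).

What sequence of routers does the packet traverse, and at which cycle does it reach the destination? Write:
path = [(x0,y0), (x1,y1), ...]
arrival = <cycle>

path = [(6,0), (5,0), (4,0), (3,0), (2,0), (1,0), (0,0), (0,1), (0,2)]
arrival = 16

hop 0: (6,0) @ cyc 8
hop 1: (5,0) @ cyc 9  [W]
hop 2: (4,0) @ cyc 10  [W]
hop 3: (3,0) @ cyc 11  [W]
hop 4: (2,0) @ cyc 12  [W]
hop 5: (1,0) @ cyc 13  [W]
hop 6: (0,0) @ cyc 14  [W]
hop 7: (0,1) @ cyc 15  [N]
hop 8: (0,2) @ cyc 16  [N]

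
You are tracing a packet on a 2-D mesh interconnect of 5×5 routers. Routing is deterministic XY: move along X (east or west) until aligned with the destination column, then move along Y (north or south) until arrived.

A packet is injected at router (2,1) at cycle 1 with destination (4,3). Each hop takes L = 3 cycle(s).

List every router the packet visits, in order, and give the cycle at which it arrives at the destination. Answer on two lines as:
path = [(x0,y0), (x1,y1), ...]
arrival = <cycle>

hop 0: (2,1) @ cyc 1
hop 1: (3,1) @ cyc 4  [E]
hop 2: (4,1) @ cyc 7  [E]
hop 3: (4,2) @ cyc 10  [N]
hop 4: (4,3) @ cyc 13  [N]

path = [(2,1), (3,1), (4,1), (4,2), (4,3)]
arrival = 13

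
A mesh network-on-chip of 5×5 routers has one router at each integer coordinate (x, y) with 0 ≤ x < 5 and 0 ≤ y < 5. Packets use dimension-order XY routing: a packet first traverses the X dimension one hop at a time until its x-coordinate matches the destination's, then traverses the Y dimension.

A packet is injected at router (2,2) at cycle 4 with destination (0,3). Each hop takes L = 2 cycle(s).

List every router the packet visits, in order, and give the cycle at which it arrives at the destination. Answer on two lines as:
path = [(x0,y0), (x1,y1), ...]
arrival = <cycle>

src (2,2)  cyc=4
W→(1,2)  cyc=6
W→(0,2)  cyc=8
N→(0,3)  cyc=10

path = [(2,2), (1,2), (0,2), (0,3)]
arrival = 10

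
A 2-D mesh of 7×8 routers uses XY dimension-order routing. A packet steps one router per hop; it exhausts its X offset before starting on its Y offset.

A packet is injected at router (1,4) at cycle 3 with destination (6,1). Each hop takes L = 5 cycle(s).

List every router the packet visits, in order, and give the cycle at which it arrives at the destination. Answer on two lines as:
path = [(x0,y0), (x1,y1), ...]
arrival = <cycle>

path = [(1,4), (2,4), (3,4), (4,4), (5,4), (6,4), (6,3), (6,2), (6,1)]
arrival = 43

t=3: at (1,4)
t=8: at (2,4) after E
t=13: at (3,4) after E
t=18: at (4,4) after E
t=23: at (5,4) after E
t=28: at (6,4) after E
t=33: at (6,3) after S
t=38: at (6,2) after S
t=43: at (6,1) after S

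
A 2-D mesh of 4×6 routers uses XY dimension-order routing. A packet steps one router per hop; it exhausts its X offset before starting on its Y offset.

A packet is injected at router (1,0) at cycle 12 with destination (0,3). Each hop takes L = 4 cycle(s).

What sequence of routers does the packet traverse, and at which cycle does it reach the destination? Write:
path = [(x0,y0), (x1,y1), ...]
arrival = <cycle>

src (1,0)  cyc=12
W→(0,0)  cyc=16
N→(0,1)  cyc=20
N→(0,2)  cyc=24
N→(0,3)  cyc=28

path = [(1,0), (0,0), (0,1), (0,2), (0,3)]
arrival = 28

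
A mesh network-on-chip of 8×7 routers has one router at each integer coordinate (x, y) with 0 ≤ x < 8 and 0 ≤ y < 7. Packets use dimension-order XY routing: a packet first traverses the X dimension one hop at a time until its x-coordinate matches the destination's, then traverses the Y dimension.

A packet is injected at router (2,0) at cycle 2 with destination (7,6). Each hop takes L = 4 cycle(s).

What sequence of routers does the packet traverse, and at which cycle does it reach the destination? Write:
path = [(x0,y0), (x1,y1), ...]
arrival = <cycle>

  0. router=(2,0) cycle=2 (inject)
  1. router=(3,0) cycle=6 dir=E
  2. router=(4,0) cycle=10 dir=E
  3. router=(5,0) cycle=14 dir=E
  4. router=(6,0) cycle=18 dir=E
  5. router=(7,0) cycle=22 dir=E
  6. router=(7,1) cycle=26 dir=N
  7. router=(7,2) cycle=30 dir=N
  8. router=(7,3) cycle=34 dir=N
  9. router=(7,4) cycle=38 dir=N
  10. router=(7,5) cycle=42 dir=N
  11. router=(7,6) cycle=46 dir=N

path = [(2,0), (3,0), (4,0), (5,0), (6,0), (7,0), (7,1), (7,2), (7,3), (7,4), (7,5), (7,6)]
arrival = 46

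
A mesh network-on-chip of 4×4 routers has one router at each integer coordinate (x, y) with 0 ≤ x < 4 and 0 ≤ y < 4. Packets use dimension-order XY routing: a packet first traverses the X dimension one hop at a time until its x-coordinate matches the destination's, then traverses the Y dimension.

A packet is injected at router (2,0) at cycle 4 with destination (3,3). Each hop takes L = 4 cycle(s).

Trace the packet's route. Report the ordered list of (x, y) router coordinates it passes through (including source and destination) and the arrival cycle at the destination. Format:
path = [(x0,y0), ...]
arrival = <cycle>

path = [(2,0), (3,0), (3,1), (3,2), (3,3)]
arrival = 20

hop 0: (2,0) @ cyc 4
hop 1: (3,0) @ cyc 8  [E]
hop 2: (3,1) @ cyc 12  [N]
hop 3: (3,2) @ cyc 16  [N]
hop 4: (3,3) @ cyc 20  [N]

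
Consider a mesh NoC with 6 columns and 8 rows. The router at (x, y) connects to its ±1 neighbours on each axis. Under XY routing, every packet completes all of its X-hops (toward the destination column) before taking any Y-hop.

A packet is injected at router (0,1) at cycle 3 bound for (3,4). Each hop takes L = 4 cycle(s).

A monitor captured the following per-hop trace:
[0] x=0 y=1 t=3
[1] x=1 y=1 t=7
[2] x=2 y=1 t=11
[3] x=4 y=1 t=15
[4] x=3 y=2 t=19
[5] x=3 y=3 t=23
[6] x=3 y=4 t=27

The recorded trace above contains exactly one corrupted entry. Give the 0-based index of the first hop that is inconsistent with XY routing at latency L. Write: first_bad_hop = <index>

first_bad_hop = 3

hop 1: step (+1,+0), +4 cyc — ok
hop 2: step (+1,+0), +4 cyc — ok
hop 3: step (+2,+0), +4 cyc — BAD: non-unit step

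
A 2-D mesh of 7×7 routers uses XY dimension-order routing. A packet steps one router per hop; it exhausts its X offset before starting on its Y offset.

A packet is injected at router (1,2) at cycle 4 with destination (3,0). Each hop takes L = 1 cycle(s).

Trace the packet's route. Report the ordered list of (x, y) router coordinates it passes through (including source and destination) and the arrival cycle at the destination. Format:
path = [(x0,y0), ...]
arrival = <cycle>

  0. router=(1,2) cycle=4 (inject)
  1. router=(2,2) cycle=5 dir=E
  2. router=(3,2) cycle=6 dir=E
  3. router=(3,1) cycle=7 dir=S
  4. router=(3,0) cycle=8 dir=S

path = [(1,2), (2,2), (3,2), (3,1), (3,0)]
arrival = 8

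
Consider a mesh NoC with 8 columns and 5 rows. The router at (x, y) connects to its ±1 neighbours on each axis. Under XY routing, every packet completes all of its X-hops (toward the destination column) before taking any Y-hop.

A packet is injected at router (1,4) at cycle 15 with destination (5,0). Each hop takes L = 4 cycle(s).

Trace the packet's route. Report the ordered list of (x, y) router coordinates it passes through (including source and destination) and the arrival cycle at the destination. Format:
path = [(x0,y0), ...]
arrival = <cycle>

path = [(1,4), (2,4), (3,4), (4,4), (5,4), (5,3), (5,2), (5,1), (5,0)]
arrival = 47

hop 0: (1,4) @ cyc 15
hop 1: (2,4) @ cyc 19  [E]
hop 2: (3,4) @ cyc 23  [E]
hop 3: (4,4) @ cyc 27  [E]
hop 4: (5,4) @ cyc 31  [E]
hop 5: (5,3) @ cyc 35  [S]
hop 6: (5,2) @ cyc 39  [S]
hop 7: (5,1) @ cyc 43  [S]
hop 8: (5,0) @ cyc 47  [S]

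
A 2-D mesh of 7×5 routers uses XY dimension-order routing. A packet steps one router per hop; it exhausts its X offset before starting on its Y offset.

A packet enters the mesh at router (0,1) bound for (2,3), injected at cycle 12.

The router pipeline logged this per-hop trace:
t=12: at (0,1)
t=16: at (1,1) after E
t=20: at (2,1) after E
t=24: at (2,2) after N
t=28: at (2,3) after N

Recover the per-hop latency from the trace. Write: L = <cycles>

cyc[1] − cyc[0] = 16 − 12 = 4.
One hop costs L cycles, so L = 4.

L = 4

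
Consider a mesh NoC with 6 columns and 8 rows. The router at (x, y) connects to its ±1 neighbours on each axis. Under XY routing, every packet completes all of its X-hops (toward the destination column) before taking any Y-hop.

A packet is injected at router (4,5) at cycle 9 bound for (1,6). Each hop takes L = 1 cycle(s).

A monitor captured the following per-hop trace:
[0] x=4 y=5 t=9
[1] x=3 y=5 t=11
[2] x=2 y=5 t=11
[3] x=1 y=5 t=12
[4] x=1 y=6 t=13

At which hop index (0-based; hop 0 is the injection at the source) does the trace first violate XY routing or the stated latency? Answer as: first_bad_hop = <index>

first_bad_hop = 1

  1: Δx=-1 Δy=+0 Δt=2 [BAD: Δcyc=2≠L]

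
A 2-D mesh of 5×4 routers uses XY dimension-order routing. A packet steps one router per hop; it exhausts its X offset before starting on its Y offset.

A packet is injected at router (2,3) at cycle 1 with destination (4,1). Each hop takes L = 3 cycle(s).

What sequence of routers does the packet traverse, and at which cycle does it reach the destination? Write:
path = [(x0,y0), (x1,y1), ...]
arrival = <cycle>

path = [(2,3), (3,3), (4,3), (4,2), (4,1)]
arrival = 13

[0] x=2 y=3 t=1
[1] x=3 y=3 t=4 →E
[2] x=4 y=3 t=7 →E
[3] x=4 y=2 t=10 →S
[4] x=4 y=1 t=13 →S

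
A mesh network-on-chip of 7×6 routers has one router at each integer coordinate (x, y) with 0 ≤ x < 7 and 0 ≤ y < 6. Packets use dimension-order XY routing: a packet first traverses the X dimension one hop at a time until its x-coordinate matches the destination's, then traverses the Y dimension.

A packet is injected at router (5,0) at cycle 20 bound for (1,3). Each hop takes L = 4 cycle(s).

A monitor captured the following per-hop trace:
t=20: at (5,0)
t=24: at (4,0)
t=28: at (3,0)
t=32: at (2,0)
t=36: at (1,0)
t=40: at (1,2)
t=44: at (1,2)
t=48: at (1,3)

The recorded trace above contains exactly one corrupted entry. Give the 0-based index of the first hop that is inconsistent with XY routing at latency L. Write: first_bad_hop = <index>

first_bad_hop = 5

check 1→ d=(-1,0) cyc+4: ok
check 2→ d=(-1,0) cyc+4: ok
check 3→ d=(-1,0) cyc+4: ok
check 4→ d=(-1,0) cyc+4: ok
check 5→ d=(0,2) cyc+4: BAD: non-unit step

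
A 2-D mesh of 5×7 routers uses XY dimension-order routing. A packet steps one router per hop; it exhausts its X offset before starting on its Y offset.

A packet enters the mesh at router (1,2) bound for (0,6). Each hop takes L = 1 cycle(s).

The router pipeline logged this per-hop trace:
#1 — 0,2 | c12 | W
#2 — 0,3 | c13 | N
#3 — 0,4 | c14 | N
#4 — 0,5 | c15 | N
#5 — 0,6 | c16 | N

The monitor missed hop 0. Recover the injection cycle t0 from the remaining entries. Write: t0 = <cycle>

At hop 1 the cycle is 12; in general cyc_k = t0 + kL.
Therefore t0 = 12 − L = 11.

t0 = 11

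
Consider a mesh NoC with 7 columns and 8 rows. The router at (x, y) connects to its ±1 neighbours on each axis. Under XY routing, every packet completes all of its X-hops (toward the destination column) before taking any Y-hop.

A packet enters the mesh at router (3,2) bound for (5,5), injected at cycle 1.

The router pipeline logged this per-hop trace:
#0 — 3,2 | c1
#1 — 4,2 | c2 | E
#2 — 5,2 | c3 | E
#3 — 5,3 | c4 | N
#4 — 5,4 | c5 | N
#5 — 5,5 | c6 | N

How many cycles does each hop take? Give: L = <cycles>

Between hops 0 and 1 the cycle counter advances 2 − 1 = 1.
One hop costs L cycles, so L = 1.

L = 1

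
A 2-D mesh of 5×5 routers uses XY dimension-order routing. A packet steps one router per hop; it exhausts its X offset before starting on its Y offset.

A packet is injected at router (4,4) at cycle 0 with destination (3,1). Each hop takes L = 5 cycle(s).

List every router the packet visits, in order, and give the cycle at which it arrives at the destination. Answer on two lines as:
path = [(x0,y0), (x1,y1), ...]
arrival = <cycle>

path = [(4,4), (3,4), (3,3), (3,2), (3,1)]
arrival = 20

hop 0: (4,4) @ cyc 0
hop 1: (3,4) @ cyc 5  [W]
hop 2: (3,3) @ cyc 10  [S]
hop 3: (3,2) @ cyc 15  [S]
hop 4: (3,1) @ cyc 20  [S]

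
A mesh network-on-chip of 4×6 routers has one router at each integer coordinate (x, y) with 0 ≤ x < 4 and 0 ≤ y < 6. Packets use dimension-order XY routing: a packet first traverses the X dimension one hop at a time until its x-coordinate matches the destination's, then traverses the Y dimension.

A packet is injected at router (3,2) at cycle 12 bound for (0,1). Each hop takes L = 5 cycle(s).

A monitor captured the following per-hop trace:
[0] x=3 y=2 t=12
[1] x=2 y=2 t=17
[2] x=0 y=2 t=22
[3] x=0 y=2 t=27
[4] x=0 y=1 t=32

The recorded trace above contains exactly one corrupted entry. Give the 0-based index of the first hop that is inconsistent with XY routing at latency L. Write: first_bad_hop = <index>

first_bad_hop = 2

  1: Δx=-1 Δy=+0 Δt=5 [ok]
  2: Δx=-2 Δy=+0 Δt=5 [BAD: non-unit step]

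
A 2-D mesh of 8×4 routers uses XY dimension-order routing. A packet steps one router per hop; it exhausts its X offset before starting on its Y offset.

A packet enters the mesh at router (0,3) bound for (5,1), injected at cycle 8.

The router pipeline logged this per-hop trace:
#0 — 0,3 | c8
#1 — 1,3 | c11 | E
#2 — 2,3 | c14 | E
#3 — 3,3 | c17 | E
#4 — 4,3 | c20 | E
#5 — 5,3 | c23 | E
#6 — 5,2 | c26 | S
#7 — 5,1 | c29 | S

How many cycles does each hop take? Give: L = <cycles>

Between hops 0 and 1 the cycle counter advances 11 − 8 = 3.
One hop costs L cycles, so L = 3.

L = 3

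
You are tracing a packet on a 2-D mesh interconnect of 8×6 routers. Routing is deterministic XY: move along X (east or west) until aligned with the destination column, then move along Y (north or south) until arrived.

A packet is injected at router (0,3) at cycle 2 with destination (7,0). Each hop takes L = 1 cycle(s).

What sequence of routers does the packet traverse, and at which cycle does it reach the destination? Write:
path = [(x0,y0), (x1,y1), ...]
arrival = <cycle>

path = [(0,3), (1,3), (2,3), (3,3), (4,3), (5,3), (6,3), (7,3), (7,2), (7,1), (7,0)]
arrival = 12

src (0,3)  cyc=2
E→(1,3)  cyc=3
E→(2,3)  cyc=4
E→(3,3)  cyc=5
E→(4,3)  cyc=6
E→(5,3)  cyc=7
E→(6,3)  cyc=8
E→(7,3)  cyc=9
S→(7,2)  cyc=10
S→(7,1)  cyc=11
S→(7,0)  cyc=12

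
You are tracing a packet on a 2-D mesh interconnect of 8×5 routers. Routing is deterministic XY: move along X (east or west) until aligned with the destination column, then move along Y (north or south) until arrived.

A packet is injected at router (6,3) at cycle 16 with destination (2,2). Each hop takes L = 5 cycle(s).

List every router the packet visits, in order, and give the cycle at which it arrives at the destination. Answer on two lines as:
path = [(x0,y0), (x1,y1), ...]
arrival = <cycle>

path = [(6,3), (5,3), (4,3), (3,3), (2,3), (2,2)]
arrival = 41

[0] x=6 y=3 t=16
[1] x=5 y=3 t=21 →W
[2] x=4 y=3 t=26 →W
[3] x=3 y=3 t=31 →W
[4] x=2 y=3 t=36 →W
[5] x=2 y=2 t=41 →S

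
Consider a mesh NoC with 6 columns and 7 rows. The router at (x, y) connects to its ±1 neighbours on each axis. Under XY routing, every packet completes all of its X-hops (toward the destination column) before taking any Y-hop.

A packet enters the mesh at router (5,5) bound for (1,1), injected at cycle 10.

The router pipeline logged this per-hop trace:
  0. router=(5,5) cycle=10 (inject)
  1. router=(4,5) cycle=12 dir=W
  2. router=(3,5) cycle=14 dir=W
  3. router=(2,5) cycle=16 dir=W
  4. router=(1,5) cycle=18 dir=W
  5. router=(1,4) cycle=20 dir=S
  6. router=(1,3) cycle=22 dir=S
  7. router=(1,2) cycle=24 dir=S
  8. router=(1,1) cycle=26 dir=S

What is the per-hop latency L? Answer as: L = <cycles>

L = 2

From hop 0 (10) to hop 1 (12): +2 cycles.
Per-hop latency L = Δcyc = 2.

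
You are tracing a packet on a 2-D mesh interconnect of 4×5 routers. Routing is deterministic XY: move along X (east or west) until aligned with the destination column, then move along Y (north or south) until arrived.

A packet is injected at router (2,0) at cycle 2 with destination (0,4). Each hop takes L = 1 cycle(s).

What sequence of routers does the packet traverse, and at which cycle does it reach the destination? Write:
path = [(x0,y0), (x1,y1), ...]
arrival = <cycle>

t=2: at (2,0)
t=3: at (1,0) after W
t=4: at (0,0) after W
t=5: at (0,1) after N
t=6: at (0,2) after N
t=7: at (0,3) after N
t=8: at (0,4) after N

path = [(2,0), (1,0), (0,0), (0,1), (0,2), (0,3), (0,4)]
arrival = 8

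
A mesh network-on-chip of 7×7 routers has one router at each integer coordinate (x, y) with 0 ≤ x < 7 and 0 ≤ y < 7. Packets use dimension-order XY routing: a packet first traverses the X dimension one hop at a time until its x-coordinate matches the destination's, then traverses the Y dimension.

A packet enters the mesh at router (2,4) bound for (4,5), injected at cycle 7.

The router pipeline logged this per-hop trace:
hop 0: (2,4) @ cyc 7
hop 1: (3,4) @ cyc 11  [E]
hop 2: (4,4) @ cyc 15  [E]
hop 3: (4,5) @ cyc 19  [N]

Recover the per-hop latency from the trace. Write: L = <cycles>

L = 4

cyc[1] − cyc[0] = 11 − 7 = 4.
Per-hop latency L = Δcyc = 4.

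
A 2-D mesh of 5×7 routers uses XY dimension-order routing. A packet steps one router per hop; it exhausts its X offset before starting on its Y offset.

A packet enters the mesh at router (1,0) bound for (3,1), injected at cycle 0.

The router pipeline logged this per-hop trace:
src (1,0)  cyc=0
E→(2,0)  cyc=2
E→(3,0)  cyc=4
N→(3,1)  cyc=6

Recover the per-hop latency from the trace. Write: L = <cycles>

cyc[1] − cyc[0] = 2 − 0 = 2.
One hop costs L cycles, so L = 2.

L = 2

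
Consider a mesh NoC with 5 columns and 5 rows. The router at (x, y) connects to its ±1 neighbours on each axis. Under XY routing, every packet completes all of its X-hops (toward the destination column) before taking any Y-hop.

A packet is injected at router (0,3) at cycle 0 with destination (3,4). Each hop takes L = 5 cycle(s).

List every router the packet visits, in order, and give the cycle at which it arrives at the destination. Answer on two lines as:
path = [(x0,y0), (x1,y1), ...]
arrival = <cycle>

  0. router=(0,3) cycle=0 (inject)
  1. router=(1,3) cycle=5 dir=E
  2. router=(2,3) cycle=10 dir=E
  3. router=(3,3) cycle=15 dir=E
  4. router=(3,4) cycle=20 dir=N

path = [(0,3), (1,3), (2,3), (3,3), (3,4)]
arrival = 20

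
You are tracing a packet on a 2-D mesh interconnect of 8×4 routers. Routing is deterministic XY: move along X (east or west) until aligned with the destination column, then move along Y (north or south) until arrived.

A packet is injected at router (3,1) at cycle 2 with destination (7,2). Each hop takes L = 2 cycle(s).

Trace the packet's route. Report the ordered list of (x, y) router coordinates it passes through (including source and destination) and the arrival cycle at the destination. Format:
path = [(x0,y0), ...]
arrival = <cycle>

path = [(3,1), (4,1), (5,1), (6,1), (7,1), (7,2)]
arrival = 12

[0] x=3 y=1 t=2
[1] x=4 y=1 t=4 →E
[2] x=5 y=1 t=6 →E
[3] x=6 y=1 t=8 →E
[4] x=7 y=1 t=10 →E
[5] x=7 y=2 t=12 →N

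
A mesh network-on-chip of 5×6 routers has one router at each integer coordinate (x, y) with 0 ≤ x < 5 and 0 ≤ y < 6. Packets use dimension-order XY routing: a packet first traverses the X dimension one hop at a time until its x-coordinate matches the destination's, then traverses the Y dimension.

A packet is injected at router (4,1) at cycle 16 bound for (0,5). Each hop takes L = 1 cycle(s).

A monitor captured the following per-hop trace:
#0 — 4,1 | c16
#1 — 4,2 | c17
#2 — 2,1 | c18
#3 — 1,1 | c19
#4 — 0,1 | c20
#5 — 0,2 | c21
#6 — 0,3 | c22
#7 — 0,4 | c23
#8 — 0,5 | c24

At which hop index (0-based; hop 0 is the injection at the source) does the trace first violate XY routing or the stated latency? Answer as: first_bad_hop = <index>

hop 1: step (+0,+1), +1 cyc — BAD: Y-move but x=4≠0

first_bad_hop = 1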